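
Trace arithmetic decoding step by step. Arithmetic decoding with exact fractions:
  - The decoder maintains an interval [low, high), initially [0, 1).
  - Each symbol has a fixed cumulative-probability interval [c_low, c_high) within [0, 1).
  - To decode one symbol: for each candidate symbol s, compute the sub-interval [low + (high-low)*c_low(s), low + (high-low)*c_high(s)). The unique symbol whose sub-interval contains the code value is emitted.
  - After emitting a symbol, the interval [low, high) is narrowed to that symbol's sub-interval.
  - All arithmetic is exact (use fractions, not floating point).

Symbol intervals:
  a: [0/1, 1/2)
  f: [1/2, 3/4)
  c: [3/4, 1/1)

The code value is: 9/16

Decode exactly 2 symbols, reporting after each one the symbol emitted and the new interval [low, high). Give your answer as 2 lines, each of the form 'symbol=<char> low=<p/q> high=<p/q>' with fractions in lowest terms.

Answer: symbol=f low=1/2 high=3/4
symbol=a low=1/2 high=5/8

Derivation:
Step 1: interval [0/1, 1/1), width = 1/1 - 0/1 = 1/1
  'a': [0/1 + 1/1*0/1, 0/1 + 1/1*1/2) = [0/1, 1/2)
  'f': [0/1 + 1/1*1/2, 0/1 + 1/1*3/4) = [1/2, 3/4) <- contains code 9/16
  'c': [0/1 + 1/1*3/4, 0/1 + 1/1*1/1) = [3/4, 1/1)
  emit 'f', narrow to [1/2, 3/4)
Step 2: interval [1/2, 3/4), width = 3/4 - 1/2 = 1/4
  'a': [1/2 + 1/4*0/1, 1/2 + 1/4*1/2) = [1/2, 5/8) <- contains code 9/16
  'f': [1/2 + 1/4*1/2, 1/2 + 1/4*3/4) = [5/8, 11/16)
  'c': [1/2 + 1/4*3/4, 1/2 + 1/4*1/1) = [11/16, 3/4)
  emit 'a', narrow to [1/2, 5/8)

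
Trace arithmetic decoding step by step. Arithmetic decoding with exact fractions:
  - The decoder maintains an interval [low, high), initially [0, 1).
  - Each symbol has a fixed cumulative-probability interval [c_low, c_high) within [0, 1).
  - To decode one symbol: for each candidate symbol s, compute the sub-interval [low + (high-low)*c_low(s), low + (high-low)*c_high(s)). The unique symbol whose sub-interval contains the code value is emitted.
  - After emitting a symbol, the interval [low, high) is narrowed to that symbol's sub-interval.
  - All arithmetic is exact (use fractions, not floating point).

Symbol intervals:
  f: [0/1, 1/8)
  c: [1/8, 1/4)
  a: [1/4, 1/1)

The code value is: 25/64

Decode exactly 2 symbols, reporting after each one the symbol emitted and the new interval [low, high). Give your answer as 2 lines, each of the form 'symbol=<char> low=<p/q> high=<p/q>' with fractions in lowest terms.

Answer: symbol=a low=1/4 high=1/1
symbol=c low=11/32 high=7/16

Derivation:
Step 1: interval [0/1, 1/1), width = 1/1 - 0/1 = 1/1
  'f': [0/1 + 1/1*0/1, 0/1 + 1/1*1/8) = [0/1, 1/8)
  'c': [0/1 + 1/1*1/8, 0/1 + 1/1*1/4) = [1/8, 1/4)
  'a': [0/1 + 1/1*1/4, 0/1 + 1/1*1/1) = [1/4, 1/1) <- contains code 25/64
  emit 'a', narrow to [1/4, 1/1)
Step 2: interval [1/4, 1/1), width = 1/1 - 1/4 = 3/4
  'f': [1/4 + 3/4*0/1, 1/4 + 3/4*1/8) = [1/4, 11/32)
  'c': [1/4 + 3/4*1/8, 1/4 + 3/4*1/4) = [11/32, 7/16) <- contains code 25/64
  'a': [1/4 + 3/4*1/4, 1/4 + 3/4*1/1) = [7/16, 1/1)
  emit 'c', narrow to [11/32, 7/16)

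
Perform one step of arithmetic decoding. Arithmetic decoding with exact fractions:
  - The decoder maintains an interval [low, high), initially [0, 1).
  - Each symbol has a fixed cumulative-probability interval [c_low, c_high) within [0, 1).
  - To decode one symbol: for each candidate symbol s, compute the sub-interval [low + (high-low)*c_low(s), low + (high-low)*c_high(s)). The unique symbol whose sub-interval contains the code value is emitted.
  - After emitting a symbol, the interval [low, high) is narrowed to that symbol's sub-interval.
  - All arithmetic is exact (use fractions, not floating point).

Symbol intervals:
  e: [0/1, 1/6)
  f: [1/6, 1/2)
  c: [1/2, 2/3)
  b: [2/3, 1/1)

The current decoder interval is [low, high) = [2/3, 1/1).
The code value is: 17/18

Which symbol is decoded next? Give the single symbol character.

Answer: b

Derivation:
Interval width = high − low = 1/1 − 2/3 = 1/3
Scaled code = (code − low) / width = (17/18 − 2/3) / 1/3 = 5/6
  e: [0/1, 1/6) 
  f: [1/6, 1/2) 
  c: [1/2, 2/3) 
  b: [2/3, 1/1) ← scaled code falls here ✓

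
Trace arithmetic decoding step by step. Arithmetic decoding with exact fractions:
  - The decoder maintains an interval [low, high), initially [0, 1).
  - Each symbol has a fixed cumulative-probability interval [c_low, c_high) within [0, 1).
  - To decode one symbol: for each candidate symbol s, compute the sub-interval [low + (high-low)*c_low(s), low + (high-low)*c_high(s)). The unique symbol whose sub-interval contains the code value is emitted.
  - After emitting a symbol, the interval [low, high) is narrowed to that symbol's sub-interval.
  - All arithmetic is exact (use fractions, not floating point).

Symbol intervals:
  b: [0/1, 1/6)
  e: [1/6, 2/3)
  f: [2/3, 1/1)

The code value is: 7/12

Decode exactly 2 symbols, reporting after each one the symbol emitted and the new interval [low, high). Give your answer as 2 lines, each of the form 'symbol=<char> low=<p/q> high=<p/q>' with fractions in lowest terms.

Answer: symbol=e low=1/6 high=2/3
symbol=f low=1/2 high=2/3

Derivation:
Step 1: interval [0/1, 1/1), width = 1/1 - 0/1 = 1/1
  'b': [0/1 + 1/1*0/1, 0/1 + 1/1*1/6) = [0/1, 1/6)
  'e': [0/1 + 1/1*1/6, 0/1 + 1/1*2/3) = [1/6, 2/3) <- contains code 7/12
  'f': [0/1 + 1/1*2/3, 0/1 + 1/1*1/1) = [2/3, 1/1)
  emit 'e', narrow to [1/6, 2/3)
Step 2: interval [1/6, 2/3), width = 2/3 - 1/6 = 1/2
  'b': [1/6 + 1/2*0/1, 1/6 + 1/2*1/6) = [1/6, 1/4)
  'e': [1/6 + 1/2*1/6, 1/6 + 1/2*2/3) = [1/4, 1/2)
  'f': [1/6 + 1/2*2/3, 1/6 + 1/2*1/1) = [1/2, 2/3) <- contains code 7/12
  emit 'f', narrow to [1/2, 2/3)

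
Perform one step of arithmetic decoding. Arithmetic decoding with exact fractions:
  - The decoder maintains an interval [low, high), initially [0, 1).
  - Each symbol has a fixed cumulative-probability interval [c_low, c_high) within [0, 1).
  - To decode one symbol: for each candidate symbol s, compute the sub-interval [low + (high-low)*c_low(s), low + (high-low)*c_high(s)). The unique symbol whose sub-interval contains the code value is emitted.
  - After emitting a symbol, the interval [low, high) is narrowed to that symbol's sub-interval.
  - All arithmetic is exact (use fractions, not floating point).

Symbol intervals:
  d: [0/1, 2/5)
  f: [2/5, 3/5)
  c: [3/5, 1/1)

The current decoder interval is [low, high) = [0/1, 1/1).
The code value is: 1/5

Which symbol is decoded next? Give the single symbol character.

Answer: d

Derivation:
Interval width = high − low = 1/1 − 0/1 = 1/1
Scaled code = (code − low) / width = (1/5 − 0/1) / 1/1 = 1/5
  d: [0/1, 2/5) ← scaled code falls here ✓
  f: [2/5, 3/5) 
  c: [3/5, 1/1) 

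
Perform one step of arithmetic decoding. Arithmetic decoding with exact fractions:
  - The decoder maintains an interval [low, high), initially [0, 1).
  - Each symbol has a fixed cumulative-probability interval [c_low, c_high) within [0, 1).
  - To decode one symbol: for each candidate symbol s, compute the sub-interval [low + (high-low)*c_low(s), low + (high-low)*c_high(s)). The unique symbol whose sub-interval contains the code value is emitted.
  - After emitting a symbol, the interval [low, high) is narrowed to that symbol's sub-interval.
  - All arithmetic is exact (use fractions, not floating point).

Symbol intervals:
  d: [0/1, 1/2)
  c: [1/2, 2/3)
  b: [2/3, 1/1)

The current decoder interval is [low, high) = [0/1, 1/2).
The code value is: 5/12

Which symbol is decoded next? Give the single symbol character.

Answer: b

Derivation:
Interval width = high − low = 1/2 − 0/1 = 1/2
Scaled code = (code − low) / width = (5/12 − 0/1) / 1/2 = 5/6
  d: [0/1, 1/2) 
  c: [1/2, 2/3) 
  b: [2/3, 1/1) ← scaled code falls here ✓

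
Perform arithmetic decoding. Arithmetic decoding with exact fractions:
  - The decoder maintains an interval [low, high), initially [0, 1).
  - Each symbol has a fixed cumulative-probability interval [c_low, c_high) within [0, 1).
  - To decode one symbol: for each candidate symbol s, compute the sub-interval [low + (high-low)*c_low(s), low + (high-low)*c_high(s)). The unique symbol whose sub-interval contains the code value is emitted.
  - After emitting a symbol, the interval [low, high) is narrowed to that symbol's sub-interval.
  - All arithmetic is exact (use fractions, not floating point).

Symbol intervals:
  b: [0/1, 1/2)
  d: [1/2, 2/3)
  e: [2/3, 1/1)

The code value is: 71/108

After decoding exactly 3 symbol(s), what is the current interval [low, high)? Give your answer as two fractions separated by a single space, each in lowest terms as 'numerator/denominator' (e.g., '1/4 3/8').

Step 1: interval [0/1, 1/1), width = 1/1 - 0/1 = 1/1
  'b': [0/1 + 1/1*0/1, 0/1 + 1/1*1/2) = [0/1, 1/2)
  'd': [0/1 + 1/1*1/2, 0/1 + 1/1*2/3) = [1/2, 2/3) <- contains code 71/108
  'e': [0/1 + 1/1*2/3, 0/1 + 1/1*1/1) = [2/3, 1/1)
  emit 'd', narrow to [1/2, 2/3)
Step 2: interval [1/2, 2/3), width = 2/3 - 1/2 = 1/6
  'b': [1/2 + 1/6*0/1, 1/2 + 1/6*1/2) = [1/2, 7/12)
  'd': [1/2 + 1/6*1/2, 1/2 + 1/6*2/3) = [7/12, 11/18)
  'e': [1/2 + 1/6*2/3, 1/2 + 1/6*1/1) = [11/18, 2/3) <- contains code 71/108
  emit 'e', narrow to [11/18, 2/3)
Step 3: interval [11/18, 2/3), width = 2/3 - 11/18 = 1/18
  'b': [11/18 + 1/18*0/1, 11/18 + 1/18*1/2) = [11/18, 23/36)
  'd': [11/18 + 1/18*1/2, 11/18 + 1/18*2/3) = [23/36, 35/54)
  'e': [11/18 + 1/18*2/3, 11/18 + 1/18*1/1) = [35/54, 2/3) <- contains code 71/108
  emit 'e', narrow to [35/54, 2/3)

Answer: 35/54 2/3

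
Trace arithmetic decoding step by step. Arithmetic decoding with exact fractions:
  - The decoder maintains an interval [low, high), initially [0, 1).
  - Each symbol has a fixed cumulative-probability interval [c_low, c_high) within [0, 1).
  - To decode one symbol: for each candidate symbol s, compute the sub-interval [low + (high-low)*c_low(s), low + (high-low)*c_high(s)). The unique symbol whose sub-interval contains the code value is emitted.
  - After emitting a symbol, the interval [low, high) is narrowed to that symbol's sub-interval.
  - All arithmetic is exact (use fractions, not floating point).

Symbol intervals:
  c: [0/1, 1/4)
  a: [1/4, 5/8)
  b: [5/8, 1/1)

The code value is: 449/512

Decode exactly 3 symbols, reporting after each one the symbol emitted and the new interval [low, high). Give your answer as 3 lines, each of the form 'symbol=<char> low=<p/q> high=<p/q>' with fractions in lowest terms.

Answer: symbol=b low=5/8 high=1/1
symbol=b low=55/64 high=1/1
symbol=c low=55/64 high=229/256

Derivation:
Step 1: interval [0/1, 1/1), width = 1/1 - 0/1 = 1/1
  'c': [0/1 + 1/1*0/1, 0/1 + 1/1*1/4) = [0/1, 1/4)
  'a': [0/1 + 1/1*1/4, 0/1 + 1/1*5/8) = [1/4, 5/8)
  'b': [0/1 + 1/1*5/8, 0/1 + 1/1*1/1) = [5/8, 1/1) <- contains code 449/512
  emit 'b', narrow to [5/8, 1/1)
Step 2: interval [5/8, 1/1), width = 1/1 - 5/8 = 3/8
  'c': [5/8 + 3/8*0/1, 5/8 + 3/8*1/4) = [5/8, 23/32)
  'a': [5/8 + 3/8*1/4, 5/8 + 3/8*5/8) = [23/32, 55/64)
  'b': [5/8 + 3/8*5/8, 5/8 + 3/8*1/1) = [55/64, 1/1) <- contains code 449/512
  emit 'b', narrow to [55/64, 1/1)
Step 3: interval [55/64, 1/1), width = 1/1 - 55/64 = 9/64
  'c': [55/64 + 9/64*0/1, 55/64 + 9/64*1/4) = [55/64, 229/256) <- contains code 449/512
  'a': [55/64 + 9/64*1/4, 55/64 + 9/64*5/8) = [229/256, 485/512)
  'b': [55/64 + 9/64*5/8, 55/64 + 9/64*1/1) = [485/512, 1/1)
  emit 'c', narrow to [55/64, 229/256)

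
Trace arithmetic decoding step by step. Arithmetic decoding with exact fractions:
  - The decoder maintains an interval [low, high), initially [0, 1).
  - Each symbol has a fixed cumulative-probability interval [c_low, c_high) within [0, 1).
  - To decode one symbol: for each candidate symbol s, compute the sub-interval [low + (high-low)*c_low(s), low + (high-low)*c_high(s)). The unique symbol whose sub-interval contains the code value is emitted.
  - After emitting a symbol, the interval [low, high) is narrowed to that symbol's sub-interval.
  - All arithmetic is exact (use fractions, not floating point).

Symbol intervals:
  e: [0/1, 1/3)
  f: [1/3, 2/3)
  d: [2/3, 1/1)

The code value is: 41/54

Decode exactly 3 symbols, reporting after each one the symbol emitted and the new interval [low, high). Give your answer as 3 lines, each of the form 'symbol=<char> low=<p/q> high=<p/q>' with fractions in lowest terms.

Answer: symbol=d low=2/3 high=1/1
symbol=e low=2/3 high=7/9
symbol=d low=20/27 high=7/9

Derivation:
Step 1: interval [0/1, 1/1), width = 1/1 - 0/1 = 1/1
  'e': [0/1 + 1/1*0/1, 0/1 + 1/1*1/3) = [0/1, 1/3)
  'f': [0/1 + 1/1*1/3, 0/1 + 1/1*2/3) = [1/3, 2/3)
  'd': [0/1 + 1/1*2/3, 0/1 + 1/1*1/1) = [2/3, 1/1) <- contains code 41/54
  emit 'd', narrow to [2/3, 1/1)
Step 2: interval [2/3, 1/1), width = 1/1 - 2/3 = 1/3
  'e': [2/3 + 1/3*0/1, 2/3 + 1/3*1/3) = [2/3, 7/9) <- contains code 41/54
  'f': [2/3 + 1/3*1/3, 2/3 + 1/3*2/3) = [7/9, 8/9)
  'd': [2/3 + 1/3*2/3, 2/3 + 1/3*1/1) = [8/9, 1/1)
  emit 'e', narrow to [2/3, 7/9)
Step 3: interval [2/3, 7/9), width = 7/9 - 2/3 = 1/9
  'e': [2/3 + 1/9*0/1, 2/3 + 1/9*1/3) = [2/3, 19/27)
  'f': [2/3 + 1/9*1/3, 2/3 + 1/9*2/3) = [19/27, 20/27)
  'd': [2/3 + 1/9*2/3, 2/3 + 1/9*1/1) = [20/27, 7/9) <- contains code 41/54
  emit 'd', narrow to [20/27, 7/9)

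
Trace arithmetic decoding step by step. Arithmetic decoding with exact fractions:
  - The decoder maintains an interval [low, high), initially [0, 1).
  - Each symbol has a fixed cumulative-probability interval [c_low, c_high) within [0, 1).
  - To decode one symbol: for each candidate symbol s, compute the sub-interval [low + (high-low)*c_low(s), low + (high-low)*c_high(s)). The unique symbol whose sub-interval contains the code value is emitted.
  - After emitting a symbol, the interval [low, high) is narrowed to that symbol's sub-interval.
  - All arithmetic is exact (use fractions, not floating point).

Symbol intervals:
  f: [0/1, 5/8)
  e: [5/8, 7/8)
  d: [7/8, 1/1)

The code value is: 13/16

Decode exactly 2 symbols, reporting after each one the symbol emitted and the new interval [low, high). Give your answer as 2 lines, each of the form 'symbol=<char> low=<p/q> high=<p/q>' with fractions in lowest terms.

Answer: symbol=e low=5/8 high=7/8
symbol=e low=25/32 high=27/32

Derivation:
Step 1: interval [0/1, 1/1), width = 1/1 - 0/1 = 1/1
  'f': [0/1 + 1/1*0/1, 0/1 + 1/1*5/8) = [0/1, 5/8)
  'e': [0/1 + 1/1*5/8, 0/1 + 1/1*7/8) = [5/8, 7/8) <- contains code 13/16
  'd': [0/1 + 1/1*7/8, 0/1 + 1/1*1/1) = [7/8, 1/1)
  emit 'e', narrow to [5/8, 7/8)
Step 2: interval [5/8, 7/8), width = 7/8 - 5/8 = 1/4
  'f': [5/8 + 1/4*0/1, 5/8 + 1/4*5/8) = [5/8, 25/32)
  'e': [5/8 + 1/4*5/8, 5/8 + 1/4*7/8) = [25/32, 27/32) <- contains code 13/16
  'd': [5/8 + 1/4*7/8, 5/8 + 1/4*1/1) = [27/32, 7/8)
  emit 'e', narrow to [25/32, 27/32)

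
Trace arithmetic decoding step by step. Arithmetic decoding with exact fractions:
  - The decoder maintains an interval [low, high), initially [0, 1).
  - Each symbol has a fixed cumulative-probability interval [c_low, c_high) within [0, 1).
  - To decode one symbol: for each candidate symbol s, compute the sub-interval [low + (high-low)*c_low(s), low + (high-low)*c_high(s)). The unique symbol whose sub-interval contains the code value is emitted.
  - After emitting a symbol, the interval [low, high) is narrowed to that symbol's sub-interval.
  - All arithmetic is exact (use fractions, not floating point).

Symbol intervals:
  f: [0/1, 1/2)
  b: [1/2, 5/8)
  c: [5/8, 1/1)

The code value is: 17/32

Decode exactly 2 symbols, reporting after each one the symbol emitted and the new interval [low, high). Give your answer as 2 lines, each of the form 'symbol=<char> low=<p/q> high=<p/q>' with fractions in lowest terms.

Answer: symbol=b low=1/2 high=5/8
symbol=f low=1/2 high=9/16

Derivation:
Step 1: interval [0/1, 1/1), width = 1/1 - 0/1 = 1/1
  'f': [0/1 + 1/1*0/1, 0/1 + 1/1*1/2) = [0/1, 1/2)
  'b': [0/1 + 1/1*1/2, 0/1 + 1/1*5/8) = [1/2, 5/8) <- contains code 17/32
  'c': [0/1 + 1/1*5/8, 0/1 + 1/1*1/1) = [5/8, 1/1)
  emit 'b', narrow to [1/2, 5/8)
Step 2: interval [1/2, 5/8), width = 5/8 - 1/2 = 1/8
  'f': [1/2 + 1/8*0/1, 1/2 + 1/8*1/2) = [1/2, 9/16) <- contains code 17/32
  'b': [1/2 + 1/8*1/2, 1/2 + 1/8*5/8) = [9/16, 37/64)
  'c': [1/2 + 1/8*5/8, 1/2 + 1/8*1/1) = [37/64, 5/8)
  emit 'f', narrow to [1/2, 9/16)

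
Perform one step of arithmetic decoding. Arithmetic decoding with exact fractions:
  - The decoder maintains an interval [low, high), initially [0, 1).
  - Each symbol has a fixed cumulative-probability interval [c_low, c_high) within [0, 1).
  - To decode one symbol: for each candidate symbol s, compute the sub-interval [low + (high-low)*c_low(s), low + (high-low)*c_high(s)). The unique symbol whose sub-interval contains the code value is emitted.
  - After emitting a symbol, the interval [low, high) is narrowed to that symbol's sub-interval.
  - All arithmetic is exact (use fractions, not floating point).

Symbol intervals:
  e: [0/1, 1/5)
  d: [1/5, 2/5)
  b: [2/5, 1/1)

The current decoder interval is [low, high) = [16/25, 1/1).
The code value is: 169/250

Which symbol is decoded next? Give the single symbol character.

Interval width = high − low = 1/1 − 16/25 = 9/25
Scaled code = (code − low) / width = (169/250 − 16/25) / 9/25 = 1/10
  e: [0/1, 1/5) ← scaled code falls here ✓
  d: [1/5, 2/5) 
  b: [2/5, 1/1) 

Answer: e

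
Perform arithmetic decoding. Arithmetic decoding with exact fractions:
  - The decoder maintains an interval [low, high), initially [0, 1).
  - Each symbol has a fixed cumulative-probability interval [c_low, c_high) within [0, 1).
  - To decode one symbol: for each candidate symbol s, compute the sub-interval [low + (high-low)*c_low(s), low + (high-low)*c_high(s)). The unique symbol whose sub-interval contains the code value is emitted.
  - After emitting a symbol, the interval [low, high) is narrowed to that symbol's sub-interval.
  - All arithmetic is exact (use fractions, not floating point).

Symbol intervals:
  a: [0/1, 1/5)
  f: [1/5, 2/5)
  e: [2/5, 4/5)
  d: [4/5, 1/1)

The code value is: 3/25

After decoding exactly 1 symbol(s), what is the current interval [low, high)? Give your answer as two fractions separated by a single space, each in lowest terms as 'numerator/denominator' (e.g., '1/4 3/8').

Answer: 0/1 1/5

Derivation:
Step 1: interval [0/1, 1/1), width = 1/1 - 0/1 = 1/1
  'a': [0/1 + 1/1*0/1, 0/1 + 1/1*1/5) = [0/1, 1/5) <- contains code 3/25
  'f': [0/1 + 1/1*1/5, 0/1 + 1/1*2/5) = [1/5, 2/5)
  'e': [0/1 + 1/1*2/5, 0/1 + 1/1*4/5) = [2/5, 4/5)
  'd': [0/1 + 1/1*4/5, 0/1 + 1/1*1/1) = [4/5, 1/1)
  emit 'a', narrow to [0/1, 1/5)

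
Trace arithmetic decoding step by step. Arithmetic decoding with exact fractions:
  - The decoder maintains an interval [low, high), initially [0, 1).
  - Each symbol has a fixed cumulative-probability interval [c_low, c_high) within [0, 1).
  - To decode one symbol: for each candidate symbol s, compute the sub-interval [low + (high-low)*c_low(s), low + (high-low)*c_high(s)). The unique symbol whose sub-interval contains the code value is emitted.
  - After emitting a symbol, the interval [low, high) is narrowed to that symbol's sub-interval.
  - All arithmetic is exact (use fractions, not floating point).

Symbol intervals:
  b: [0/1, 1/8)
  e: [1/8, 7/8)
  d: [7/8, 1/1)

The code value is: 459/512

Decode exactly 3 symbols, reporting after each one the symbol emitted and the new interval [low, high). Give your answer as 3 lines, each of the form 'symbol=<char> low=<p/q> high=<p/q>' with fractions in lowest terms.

Answer: symbol=d low=7/8 high=1/1
symbol=e low=57/64 high=63/64
symbol=b low=57/64 high=231/256

Derivation:
Step 1: interval [0/1, 1/1), width = 1/1 - 0/1 = 1/1
  'b': [0/1 + 1/1*0/1, 0/1 + 1/1*1/8) = [0/1, 1/8)
  'e': [0/1 + 1/1*1/8, 0/1 + 1/1*7/8) = [1/8, 7/8)
  'd': [0/1 + 1/1*7/8, 0/1 + 1/1*1/1) = [7/8, 1/1) <- contains code 459/512
  emit 'd', narrow to [7/8, 1/1)
Step 2: interval [7/8, 1/1), width = 1/1 - 7/8 = 1/8
  'b': [7/8 + 1/8*0/1, 7/8 + 1/8*1/8) = [7/8, 57/64)
  'e': [7/8 + 1/8*1/8, 7/8 + 1/8*7/8) = [57/64, 63/64) <- contains code 459/512
  'd': [7/8 + 1/8*7/8, 7/8 + 1/8*1/1) = [63/64, 1/1)
  emit 'e', narrow to [57/64, 63/64)
Step 3: interval [57/64, 63/64), width = 63/64 - 57/64 = 3/32
  'b': [57/64 + 3/32*0/1, 57/64 + 3/32*1/8) = [57/64, 231/256) <- contains code 459/512
  'e': [57/64 + 3/32*1/8, 57/64 + 3/32*7/8) = [231/256, 249/256)
  'd': [57/64 + 3/32*7/8, 57/64 + 3/32*1/1) = [249/256, 63/64)
  emit 'b', narrow to [57/64, 231/256)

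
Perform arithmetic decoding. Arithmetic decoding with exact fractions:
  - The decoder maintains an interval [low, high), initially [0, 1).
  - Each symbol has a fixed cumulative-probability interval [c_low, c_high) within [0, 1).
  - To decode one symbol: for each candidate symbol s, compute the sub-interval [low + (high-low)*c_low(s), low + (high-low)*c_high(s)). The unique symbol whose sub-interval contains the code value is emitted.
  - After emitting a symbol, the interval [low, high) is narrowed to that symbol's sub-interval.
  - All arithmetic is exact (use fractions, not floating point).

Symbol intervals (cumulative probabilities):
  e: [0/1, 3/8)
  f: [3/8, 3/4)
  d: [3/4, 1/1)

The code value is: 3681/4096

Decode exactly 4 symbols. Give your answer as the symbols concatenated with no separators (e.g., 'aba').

Step 1: interval [0/1, 1/1), width = 1/1 - 0/1 = 1/1
  'e': [0/1 + 1/1*0/1, 0/1 + 1/1*3/8) = [0/1, 3/8)
  'f': [0/1 + 1/1*3/8, 0/1 + 1/1*3/4) = [3/8, 3/4)
  'd': [0/1 + 1/1*3/4, 0/1 + 1/1*1/1) = [3/4, 1/1) <- contains code 3681/4096
  emit 'd', narrow to [3/4, 1/1)
Step 2: interval [3/4, 1/1), width = 1/1 - 3/4 = 1/4
  'e': [3/4 + 1/4*0/1, 3/4 + 1/4*3/8) = [3/4, 27/32)
  'f': [3/4 + 1/4*3/8, 3/4 + 1/4*3/4) = [27/32, 15/16) <- contains code 3681/4096
  'd': [3/4 + 1/4*3/4, 3/4 + 1/4*1/1) = [15/16, 1/1)
  emit 'f', narrow to [27/32, 15/16)
Step 3: interval [27/32, 15/16), width = 15/16 - 27/32 = 3/32
  'e': [27/32 + 3/32*0/1, 27/32 + 3/32*3/8) = [27/32, 225/256)
  'f': [27/32 + 3/32*3/8, 27/32 + 3/32*3/4) = [225/256, 117/128) <- contains code 3681/4096
  'd': [27/32 + 3/32*3/4, 27/32 + 3/32*1/1) = [117/128, 15/16)
  emit 'f', narrow to [225/256, 117/128)
Step 4: interval [225/256, 117/128), width = 117/128 - 225/256 = 9/256
  'e': [225/256 + 9/256*0/1, 225/256 + 9/256*3/8) = [225/256, 1827/2048)
  'f': [225/256 + 9/256*3/8, 225/256 + 9/256*3/4) = [1827/2048, 927/1024) <- contains code 3681/4096
  'd': [225/256 + 9/256*3/4, 225/256 + 9/256*1/1) = [927/1024, 117/128)
  emit 'f', narrow to [1827/2048, 927/1024)

Answer: dfff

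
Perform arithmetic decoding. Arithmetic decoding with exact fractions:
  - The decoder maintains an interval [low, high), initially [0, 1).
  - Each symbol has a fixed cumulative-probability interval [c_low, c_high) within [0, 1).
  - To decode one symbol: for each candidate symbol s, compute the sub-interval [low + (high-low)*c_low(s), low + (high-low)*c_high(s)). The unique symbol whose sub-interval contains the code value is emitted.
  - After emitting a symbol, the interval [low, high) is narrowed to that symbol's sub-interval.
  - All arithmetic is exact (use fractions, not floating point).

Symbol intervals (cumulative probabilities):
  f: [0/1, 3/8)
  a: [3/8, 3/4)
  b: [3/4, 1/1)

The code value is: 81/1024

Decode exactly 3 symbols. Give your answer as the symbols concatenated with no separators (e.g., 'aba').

Step 1: interval [0/1, 1/1), width = 1/1 - 0/1 = 1/1
  'f': [0/1 + 1/1*0/1, 0/1 + 1/1*3/8) = [0/1, 3/8) <- contains code 81/1024
  'a': [0/1 + 1/1*3/8, 0/1 + 1/1*3/4) = [3/8, 3/4)
  'b': [0/1 + 1/1*3/4, 0/1 + 1/1*1/1) = [3/4, 1/1)
  emit 'f', narrow to [0/1, 3/8)
Step 2: interval [0/1, 3/8), width = 3/8 - 0/1 = 3/8
  'f': [0/1 + 3/8*0/1, 0/1 + 3/8*3/8) = [0/1, 9/64) <- contains code 81/1024
  'a': [0/1 + 3/8*3/8, 0/1 + 3/8*3/4) = [9/64, 9/32)
  'b': [0/1 + 3/8*3/4, 0/1 + 3/8*1/1) = [9/32, 3/8)
  emit 'f', narrow to [0/1, 9/64)
Step 3: interval [0/1, 9/64), width = 9/64 - 0/1 = 9/64
  'f': [0/1 + 9/64*0/1, 0/1 + 9/64*3/8) = [0/1, 27/512)
  'a': [0/1 + 9/64*3/8, 0/1 + 9/64*3/4) = [27/512, 27/256) <- contains code 81/1024
  'b': [0/1 + 9/64*3/4, 0/1 + 9/64*1/1) = [27/256, 9/64)
  emit 'a', narrow to [27/512, 27/256)

Answer: ffa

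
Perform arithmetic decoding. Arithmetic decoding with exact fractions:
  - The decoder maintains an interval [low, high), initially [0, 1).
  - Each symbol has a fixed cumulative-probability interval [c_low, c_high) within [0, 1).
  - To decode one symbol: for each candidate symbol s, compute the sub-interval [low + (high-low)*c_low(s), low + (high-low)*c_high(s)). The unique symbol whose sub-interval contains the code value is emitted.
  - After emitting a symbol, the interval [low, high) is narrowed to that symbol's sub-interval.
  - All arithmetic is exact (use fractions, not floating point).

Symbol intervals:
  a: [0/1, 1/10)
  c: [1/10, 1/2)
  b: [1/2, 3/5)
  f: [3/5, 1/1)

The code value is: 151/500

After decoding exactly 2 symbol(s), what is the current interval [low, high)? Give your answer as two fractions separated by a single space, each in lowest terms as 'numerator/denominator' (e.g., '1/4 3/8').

Answer: 3/10 17/50

Derivation:
Step 1: interval [0/1, 1/1), width = 1/1 - 0/1 = 1/1
  'a': [0/1 + 1/1*0/1, 0/1 + 1/1*1/10) = [0/1, 1/10)
  'c': [0/1 + 1/1*1/10, 0/1 + 1/1*1/2) = [1/10, 1/2) <- contains code 151/500
  'b': [0/1 + 1/1*1/2, 0/1 + 1/1*3/5) = [1/2, 3/5)
  'f': [0/1 + 1/1*3/5, 0/1 + 1/1*1/1) = [3/5, 1/1)
  emit 'c', narrow to [1/10, 1/2)
Step 2: interval [1/10, 1/2), width = 1/2 - 1/10 = 2/5
  'a': [1/10 + 2/5*0/1, 1/10 + 2/5*1/10) = [1/10, 7/50)
  'c': [1/10 + 2/5*1/10, 1/10 + 2/5*1/2) = [7/50, 3/10)
  'b': [1/10 + 2/5*1/2, 1/10 + 2/5*3/5) = [3/10, 17/50) <- contains code 151/500
  'f': [1/10 + 2/5*3/5, 1/10 + 2/5*1/1) = [17/50, 1/2)
  emit 'b', narrow to [3/10, 17/50)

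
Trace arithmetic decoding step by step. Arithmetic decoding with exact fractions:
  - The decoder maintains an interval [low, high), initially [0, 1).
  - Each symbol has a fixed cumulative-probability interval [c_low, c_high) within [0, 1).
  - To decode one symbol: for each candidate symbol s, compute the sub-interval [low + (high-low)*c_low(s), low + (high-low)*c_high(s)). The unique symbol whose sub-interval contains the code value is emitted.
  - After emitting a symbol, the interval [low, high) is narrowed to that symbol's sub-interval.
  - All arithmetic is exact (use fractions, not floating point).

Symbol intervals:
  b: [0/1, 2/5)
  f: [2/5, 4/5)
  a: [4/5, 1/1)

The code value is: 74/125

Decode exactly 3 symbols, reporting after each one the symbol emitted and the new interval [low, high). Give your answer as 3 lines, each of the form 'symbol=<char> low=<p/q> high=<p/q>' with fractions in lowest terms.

Step 1: interval [0/1, 1/1), width = 1/1 - 0/1 = 1/1
  'b': [0/1 + 1/1*0/1, 0/1 + 1/1*2/5) = [0/1, 2/5)
  'f': [0/1 + 1/1*2/5, 0/1 + 1/1*4/5) = [2/5, 4/5) <- contains code 74/125
  'a': [0/1 + 1/1*4/5, 0/1 + 1/1*1/1) = [4/5, 1/1)
  emit 'f', narrow to [2/5, 4/5)
Step 2: interval [2/5, 4/5), width = 4/5 - 2/5 = 2/5
  'b': [2/5 + 2/5*0/1, 2/5 + 2/5*2/5) = [2/5, 14/25)
  'f': [2/5 + 2/5*2/5, 2/5 + 2/5*4/5) = [14/25, 18/25) <- contains code 74/125
  'a': [2/5 + 2/5*4/5, 2/5 + 2/5*1/1) = [18/25, 4/5)
  emit 'f', narrow to [14/25, 18/25)
Step 3: interval [14/25, 18/25), width = 18/25 - 14/25 = 4/25
  'b': [14/25 + 4/25*0/1, 14/25 + 4/25*2/5) = [14/25, 78/125) <- contains code 74/125
  'f': [14/25 + 4/25*2/5, 14/25 + 4/25*4/5) = [78/125, 86/125)
  'a': [14/25 + 4/25*4/5, 14/25 + 4/25*1/1) = [86/125, 18/25)
  emit 'b', narrow to [14/25, 78/125)

Answer: symbol=f low=2/5 high=4/5
symbol=f low=14/25 high=18/25
symbol=b low=14/25 high=78/125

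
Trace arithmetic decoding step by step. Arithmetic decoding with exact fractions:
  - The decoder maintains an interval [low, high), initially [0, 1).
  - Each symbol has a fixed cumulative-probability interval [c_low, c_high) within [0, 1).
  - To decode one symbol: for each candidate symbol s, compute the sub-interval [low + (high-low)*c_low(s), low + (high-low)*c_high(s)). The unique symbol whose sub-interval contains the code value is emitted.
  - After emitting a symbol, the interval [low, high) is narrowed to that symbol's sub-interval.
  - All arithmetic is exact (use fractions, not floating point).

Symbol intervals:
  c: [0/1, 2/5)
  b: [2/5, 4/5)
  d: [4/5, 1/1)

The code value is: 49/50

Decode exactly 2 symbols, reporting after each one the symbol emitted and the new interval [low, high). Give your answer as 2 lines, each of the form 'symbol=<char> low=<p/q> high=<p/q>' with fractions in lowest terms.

Step 1: interval [0/1, 1/1), width = 1/1 - 0/1 = 1/1
  'c': [0/1 + 1/1*0/1, 0/1 + 1/1*2/5) = [0/1, 2/5)
  'b': [0/1 + 1/1*2/5, 0/1 + 1/1*4/5) = [2/5, 4/5)
  'd': [0/1 + 1/1*4/5, 0/1 + 1/1*1/1) = [4/5, 1/1) <- contains code 49/50
  emit 'd', narrow to [4/5, 1/1)
Step 2: interval [4/5, 1/1), width = 1/1 - 4/5 = 1/5
  'c': [4/5 + 1/5*0/1, 4/5 + 1/5*2/5) = [4/5, 22/25)
  'b': [4/5 + 1/5*2/5, 4/5 + 1/5*4/5) = [22/25, 24/25)
  'd': [4/5 + 1/5*4/5, 4/5 + 1/5*1/1) = [24/25, 1/1) <- contains code 49/50
  emit 'd', narrow to [24/25, 1/1)

Answer: symbol=d low=4/5 high=1/1
symbol=d low=24/25 high=1/1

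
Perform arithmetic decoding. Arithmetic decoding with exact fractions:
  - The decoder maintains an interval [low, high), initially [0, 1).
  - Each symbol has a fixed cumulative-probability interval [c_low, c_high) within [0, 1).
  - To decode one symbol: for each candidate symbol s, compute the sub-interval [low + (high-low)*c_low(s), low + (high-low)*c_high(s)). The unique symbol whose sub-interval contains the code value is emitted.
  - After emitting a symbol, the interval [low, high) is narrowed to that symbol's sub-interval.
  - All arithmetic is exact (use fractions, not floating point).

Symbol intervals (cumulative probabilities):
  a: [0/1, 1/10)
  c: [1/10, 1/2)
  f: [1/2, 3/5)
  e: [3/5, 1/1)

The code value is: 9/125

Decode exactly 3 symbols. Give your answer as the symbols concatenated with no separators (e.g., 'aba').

Step 1: interval [0/1, 1/1), width = 1/1 - 0/1 = 1/1
  'a': [0/1 + 1/1*0/1, 0/1 + 1/1*1/10) = [0/1, 1/10) <- contains code 9/125
  'c': [0/1 + 1/1*1/10, 0/1 + 1/1*1/2) = [1/10, 1/2)
  'f': [0/1 + 1/1*1/2, 0/1 + 1/1*3/5) = [1/2, 3/5)
  'e': [0/1 + 1/1*3/5, 0/1 + 1/1*1/1) = [3/5, 1/1)
  emit 'a', narrow to [0/1, 1/10)
Step 2: interval [0/1, 1/10), width = 1/10 - 0/1 = 1/10
  'a': [0/1 + 1/10*0/1, 0/1 + 1/10*1/10) = [0/1, 1/100)
  'c': [0/1 + 1/10*1/10, 0/1 + 1/10*1/2) = [1/100, 1/20)
  'f': [0/1 + 1/10*1/2, 0/1 + 1/10*3/5) = [1/20, 3/50)
  'e': [0/1 + 1/10*3/5, 0/1 + 1/10*1/1) = [3/50, 1/10) <- contains code 9/125
  emit 'e', narrow to [3/50, 1/10)
Step 3: interval [3/50, 1/10), width = 1/10 - 3/50 = 1/25
  'a': [3/50 + 1/25*0/1, 3/50 + 1/25*1/10) = [3/50, 8/125)
  'c': [3/50 + 1/25*1/10, 3/50 + 1/25*1/2) = [8/125, 2/25) <- contains code 9/125
  'f': [3/50 + 1/25*1/2, 3/50 + 1/25*3/5) = [2/25, 21/250)
  'e': [3/50 + 1/25*3/5, 3/50 + 1/25*1/1) = [21/250, 1/10)
  emit 'c', narrow to [8/125, 2/25)

Answer: aec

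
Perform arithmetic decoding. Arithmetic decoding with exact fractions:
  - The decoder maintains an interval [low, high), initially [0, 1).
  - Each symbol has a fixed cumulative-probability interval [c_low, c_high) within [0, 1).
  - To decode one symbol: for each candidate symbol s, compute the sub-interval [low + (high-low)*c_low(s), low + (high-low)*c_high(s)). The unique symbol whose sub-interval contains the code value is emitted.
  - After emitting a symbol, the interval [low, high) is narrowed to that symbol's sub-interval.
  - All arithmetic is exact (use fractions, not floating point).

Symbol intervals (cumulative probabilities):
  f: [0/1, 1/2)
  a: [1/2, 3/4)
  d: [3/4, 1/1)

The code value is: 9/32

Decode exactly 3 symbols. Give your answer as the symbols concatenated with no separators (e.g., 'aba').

Step 1: interval [0/1, 1/1), width = 1/1 - 0/1 = 1/1
  'f': [0/1 + 1/1*0/1, 0/1 + 1/1*1/2) = [0/1, 1/2) <- contains code 9/32
  'a': [0/1 + 1/1*1/2, 0/1 + 1/1*3/4) = [1/2, 3/4)
  'd': [0/1 + 1/1*3/4, 0/1 + 1/1*1/1) = [3/4, 1/1)
  emit 'f', narrow to [0/1, 1/2)
Step 2: interval [0/1, 1/2), width = 1/2 - 0/1 = 1/2
  'f': [0/1 + 1/2*0/1, 0/1 + 1/2*1/2) = [0/1, 1/4)
  'a': [0/1 + 1/2*1/2, 0/1 + 1/2*3/4) = [1/4, 3/8) <- contains code 9/32
  'd': [0/1 + 1/2*3/4, 0/1 + 1/2*1/1) = [3/8, 1/2)
  emit 'a', narrow to [1/4, 3/8)
Step 3: interval [1/4, 3/8), width = 3/8 - 1/4 = 1/8
  'f': [1/4 + 1/8*0/1, 1/4 + 1/8*1/2) = [1/4, 5/16) <- contains code 9/32
  'a': [1/4 + 1/8*1/2, 1/4 + 1/8*3/4) = [5/16, 11/32)
  'd': [1/4 + 1/8*3/4, 1/4 + 1/8*1/1) = [11/32, 3/8)
  emit 'f', narrow to [1/4, 5/16)

Answer: faf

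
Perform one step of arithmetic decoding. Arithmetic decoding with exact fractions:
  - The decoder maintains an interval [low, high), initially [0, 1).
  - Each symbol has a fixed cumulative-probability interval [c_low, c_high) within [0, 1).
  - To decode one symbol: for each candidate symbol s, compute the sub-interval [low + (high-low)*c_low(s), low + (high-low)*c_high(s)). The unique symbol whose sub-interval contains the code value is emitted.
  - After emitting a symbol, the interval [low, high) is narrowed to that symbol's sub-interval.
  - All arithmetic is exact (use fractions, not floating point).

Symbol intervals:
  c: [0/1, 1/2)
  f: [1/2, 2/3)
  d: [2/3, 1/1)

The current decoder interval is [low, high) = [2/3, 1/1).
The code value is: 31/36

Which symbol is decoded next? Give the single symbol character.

Answer: f

Derivation:
Interval width = high − low = 1/1 − 2/3 = 1/3
Scaled code = (code − low) / width = (31/36 − 2/3) / 1/3 = 7/12
  c: [0/1, 1/2) 
  f: [1/2, 2/3) ← scaled code falls here ✓
  d: [2/3, 1/1) 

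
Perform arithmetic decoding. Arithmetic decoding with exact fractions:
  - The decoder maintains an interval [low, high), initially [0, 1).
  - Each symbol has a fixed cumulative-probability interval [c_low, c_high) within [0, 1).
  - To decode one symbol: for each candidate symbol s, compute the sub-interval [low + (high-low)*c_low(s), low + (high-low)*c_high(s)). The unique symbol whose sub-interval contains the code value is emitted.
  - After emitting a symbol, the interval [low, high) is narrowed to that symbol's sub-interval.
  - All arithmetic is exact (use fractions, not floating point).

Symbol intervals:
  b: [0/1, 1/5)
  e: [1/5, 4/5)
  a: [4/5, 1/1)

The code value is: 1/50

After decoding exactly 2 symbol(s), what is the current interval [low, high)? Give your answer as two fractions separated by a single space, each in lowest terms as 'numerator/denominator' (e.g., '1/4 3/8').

Step 1: interval [0/1, 1/1), width = 1/1 - 0/1 = 1/1
  'b': [0/1 + 1/1*0/1, 0/1 + 1/1*1/5) = [0/1, 1/5) <- contains code 1/50
  'e': [0/1 + 1/1*1/5, 0/1 + 1/1*4/5) = [1/5, 4/5)
  'a': [0/1 + 1/1*4/5, 0/1 + 1/1*1/1) = [4/5, 1/1)
  emit 'b', narrow to [0/1, 1/5)
Step 2: interval [0/1, 1/5), width = 1/5 - 0/1 = 1/5
  'b': [0/1 + 1/5*0/1, 0/1 + 1/5*1/5) = [0/1, 1/25) <- contains code 1/50
  'e': [0/1 + 1/5*1/5, 0/1 + 1/5*4/5) = [1/25, 4/25)
  'a': [0/1 + 1/5*4/5, 0/1 + 1/5*1/1) = [4/25, 1/5)
  emit 'b', narrow to [0/1, 1/25)

Answer: 0/1 1/25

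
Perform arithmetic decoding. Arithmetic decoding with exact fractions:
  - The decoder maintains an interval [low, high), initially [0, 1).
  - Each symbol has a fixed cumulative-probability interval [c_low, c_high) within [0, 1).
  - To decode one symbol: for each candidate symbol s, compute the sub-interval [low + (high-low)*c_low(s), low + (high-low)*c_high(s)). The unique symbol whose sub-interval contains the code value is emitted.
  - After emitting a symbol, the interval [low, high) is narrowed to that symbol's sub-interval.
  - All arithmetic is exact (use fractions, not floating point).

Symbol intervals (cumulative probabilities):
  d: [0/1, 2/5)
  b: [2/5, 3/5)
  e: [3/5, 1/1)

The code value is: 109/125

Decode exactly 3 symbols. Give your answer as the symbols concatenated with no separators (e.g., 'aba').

Step 1: interval [0/1, 1/1), width = 1/1 - 0/1 = 1/1
  'd': [0/1 + 1/1*0/1, 0/1 + 1/1*2/5) = [0/1, 2/5)
  'b': [0/1 + 1/1*2/5, 0/1 + 1/1*3/5) = [2/5, 3/5)
  'e': [0/1 + 1/1*3/5, 0/1 + 1/1*1/1) = [3/5, 1/1) <- contains code 109/125
  emit 'e', narrow to [3/5, 1/1)
Step 2: interval [3/5, 1/1), width = 1/1 - 3/5 = 2/5
  'd': [3/5 + 2/5*0/1, 3/5 + 2/5*2/5) = [3/5, 19/25)
  'b': [3/5 + 2/5*2/5, 3/5 + 2/5*3/5) = [19/25, 21/25)
  'e': [3/5 + 2/5*3/5, 3/5 + 2/5*1/1) = [21/25, 1/1) <- contains code 109/125
  emit 'e', narrow to [21/25, 1/1)
Step 3: interval [21/25, 1/1), width = 1/1 - 21/25 = 4/25
  'd': [21/25 + 4/25*0/1, 21/25 + 4/25*2/5) = [21/25, 113/125) <- contains code 109/125
  'b': [21/25 + 4/25*2/5, 21/25 + 4/25*3/5) = [113/125, 117/125)
  'e': [21/25 + 4/25*3/5, 21/25 + 4/25*1/1) = [117/125, 1/1)
  emit 'd', narrow to [21/25, 113/125)

Answer: eed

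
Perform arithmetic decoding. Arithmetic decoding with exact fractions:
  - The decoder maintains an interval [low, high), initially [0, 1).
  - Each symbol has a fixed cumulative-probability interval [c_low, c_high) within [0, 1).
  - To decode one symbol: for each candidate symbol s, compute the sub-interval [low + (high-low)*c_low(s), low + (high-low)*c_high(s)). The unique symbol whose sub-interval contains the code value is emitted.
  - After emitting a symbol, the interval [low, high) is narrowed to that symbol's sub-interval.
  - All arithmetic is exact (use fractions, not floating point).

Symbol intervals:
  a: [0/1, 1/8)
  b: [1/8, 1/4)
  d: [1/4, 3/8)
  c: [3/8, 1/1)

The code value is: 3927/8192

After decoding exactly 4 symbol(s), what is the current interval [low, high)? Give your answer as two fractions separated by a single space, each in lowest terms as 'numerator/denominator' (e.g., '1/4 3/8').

Answer: 1951/4096 247/512

Derivation:
Step 1: interval [0/1, 1/1), width = 1/1 - 0/1 = 1/1
  'a': [0/1 + 1/1*0/1, 0/1 + 1/1*1/8) = [0/1, 1/8)
  'b': [0/1 + 1/1*1/8, 0/1 + 1/1*1/4) = [1/8, 1/4)
  'd': [0/1 + 1/1*1/4, 0/1 + 1/1*3/8) = [1/4, 3/8)
  'c': [0/1 + 1/1*3/8, 0/1 + 1/1*1/1) = [3/8, 1/1) <- contains code 3927/8192
  emit 'c', narrow to [3/8, 1/1)
Step 2: interval [3/8, 1/1), width = 1/1 - 3/8 = 5/8
  'a': [3/8 + 5/8*0/1, 3/8 + 5/8*1/8) = [3/8, 29/64)
  'b': [3/8 + 5/8*1/8, 3/8 + 5/8*1/4) = [29/64, 17/32) <- contains code 3927/8192
  'd': [3/8 + 5/8*1/4, 3/8 + 5/8*3/8) = [17/32, 39/64)
  'c': [3/8 + 5/8*3/8, 3/8 + 5/8*1/1) = [39/64, 1/1)
  emit 'b', narrow to [29/64, 17/32)
Step 3: interval [29/64, 17/32), width = 17/32 - 29/64 = 5/64
  'a': [29/64 + 5/64*0/1, 29/64 + 5/64*1/8) = [29/64, 237/512)
  'b': [29/64 + 5/64*1/8, 29/64 + 5/64*1/4) = [237/512, 121/256)
  'd': [29/64 + 5/64*1/4, 29/64 + 5/64*3/8) = [121/256, 247/512) <- contains code 3927/8192
  'c': [29/64 + 5/64*3/8, 29/64 + 5/64*1/1) = [247/512, 17/32)
  emit 'd', narrow to [121/256, 247/512)
Step 4: interval [121/256, 247/512), width = 247/512 - 121/256 = 5/512
  'a': [121/256 + 5/512*0/1, 121/256 + 5/512*1/8) = [121/256, 1941/4096)
  'b': [121/256 + 5/512*1/8, 121/256 + 5/512*1/4) = [1941/4096, 973/2048)
  'd': [121/256 + 5/512*1/4, 121/256 + 5/512*3/8) = [973/2048, 1951/4096)
  'c': [121/256 + 5/512*3/8, 121/256 + 5/512*1/1) = [1951/4096, 247/512) <- contains code 3927/8192
  emit 'c', narrow to [1951/4096, 247/512)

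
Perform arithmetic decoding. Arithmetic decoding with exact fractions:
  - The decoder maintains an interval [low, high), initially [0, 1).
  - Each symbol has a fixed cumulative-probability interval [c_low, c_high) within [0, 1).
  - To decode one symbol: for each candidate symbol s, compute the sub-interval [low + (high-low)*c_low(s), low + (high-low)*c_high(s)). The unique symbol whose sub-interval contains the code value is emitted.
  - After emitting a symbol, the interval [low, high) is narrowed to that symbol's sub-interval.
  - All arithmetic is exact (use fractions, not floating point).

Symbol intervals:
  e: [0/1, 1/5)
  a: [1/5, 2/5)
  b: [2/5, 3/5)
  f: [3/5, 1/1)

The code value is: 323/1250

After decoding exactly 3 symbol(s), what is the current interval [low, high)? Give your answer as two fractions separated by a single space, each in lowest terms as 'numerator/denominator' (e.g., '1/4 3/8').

Step 1: interval [0/1, 1/1), width = 1/1 - 0/1 = 1/1
  'e': [0/1 + 1/1*0/1, 0/1 + 1/1*1/5) = [0/1, 1/5)
  'a': [0/1 + 1/1*1/5, 0/1 + 1/1*2/5) = [1/5, 2/5) <- contains code 323/1250
  'b': [0/1 + 1/1*2/5, 0/1 + 1/1*3/5) = [2/5, 3/5)
  'f': [0/1 + 1/1*3/5, 0/1 + 1/1*1/1) = [3/5, 1/1)
  emit 'a', narrow to [1/5, 2/5)
Step 2: interval [1/5, 2/5), width = 2/5 - 1/5 = 1/5
  'e': [1/5 + 1/5*0/1, 1/5 + 1/5*1/5) = [1/5, 6/25)
  'a': [1/5 + 1/5*1/5, 1/5 + 1/5*2/5) = [6/25, 7/25) <- contains code 323/1250
  'b': [1/5 + 1/5*2/5, 1/5 + 1/5*3/5) = [7/25, 8/25)
  'f': [1/5 + 1/5*3/5, 1/5 + 1/5*1/1) = [8/25, 2/5)
  emit 'a', narrow to [6/25, 7/25)
Step 3: interval [6/25, 7/25), width = 7/25 - 6/25 = 1/25
  'e': [6/25 + 1/25*0/1, 6/25 + 1/25*1/5) = [6/25, 31/125)
  'a': [6/25 + 1/25*1/5, 6/25 + 1/25*2/5) = [31/125, 32/125)
  'b': [6/25 + 1/25*2/5, 6/25 + 1/25*3/5) = [32/125, 33/125) <- contains code 323/1250
  'f': [6/25 + 1/25*3/5, 6/25 + 1/25*1/1) = [33/125, 7/25)
  emit 'b', narrow to [32/125, 33/125)

Answer: 32/125 33/125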